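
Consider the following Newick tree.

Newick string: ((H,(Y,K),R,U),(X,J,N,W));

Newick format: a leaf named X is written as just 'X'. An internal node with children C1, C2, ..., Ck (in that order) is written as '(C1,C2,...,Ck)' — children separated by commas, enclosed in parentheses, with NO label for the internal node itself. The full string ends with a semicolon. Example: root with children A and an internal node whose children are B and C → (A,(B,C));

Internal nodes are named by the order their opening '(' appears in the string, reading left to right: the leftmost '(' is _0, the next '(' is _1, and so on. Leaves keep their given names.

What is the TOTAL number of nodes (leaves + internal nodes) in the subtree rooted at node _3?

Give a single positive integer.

Newick: ((H,(Y,K),R,U),(X,J,N,W));
Locate _3: it is the '(' at position 15 (the 4th '(' reading left to right).
Query: subtree rooted at _3
_3: subtree_size = 1 + 4
  X: subtree_size = 1 + 0
  J: subtree_size = 1 + 0
  N: subtree_size = 1 + 0
  W: subtree_size = 1 + 0
Total subtree size of _3: 5

Answer: 5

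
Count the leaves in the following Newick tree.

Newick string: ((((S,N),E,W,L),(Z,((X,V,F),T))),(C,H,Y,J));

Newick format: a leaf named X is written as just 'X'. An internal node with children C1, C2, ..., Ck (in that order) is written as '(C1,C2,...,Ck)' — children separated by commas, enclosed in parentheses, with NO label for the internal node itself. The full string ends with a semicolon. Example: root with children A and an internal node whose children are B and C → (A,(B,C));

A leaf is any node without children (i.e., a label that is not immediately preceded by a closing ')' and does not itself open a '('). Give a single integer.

Newick: ((((S,N),E,W,L),(Z,((X,V,F),T))),(C,H,Y,J));
Scan left-to-right; a leaf is any maximal label run not followed by '(':
  pos 4: leaf 'S' → count = 1
  pos 6: leaf 'N' → count = 2
  pos 9: leaf 'E' → count = 3
  pos 11: leaf 'W' → count = 4
  pos 13: leaf 'L' → count = 5
  pos 17: leaf 'Z' → count = 6
  pos 21: leaf 'X' → count = 7
  pos 23: leaf 'V' → count = 8
  pos 25: leaf 'F' → count = 9
  pos 28: leaf 'T' → count = 10
  pos 34: leaf 'C' → count = 11
  pos 36: leaf 'H' → count = 12
  pos 38: leaf 'Y' → count = 13
  pos 40: leaf 'J' → count = 14
Total leaves: 14

Answer: 14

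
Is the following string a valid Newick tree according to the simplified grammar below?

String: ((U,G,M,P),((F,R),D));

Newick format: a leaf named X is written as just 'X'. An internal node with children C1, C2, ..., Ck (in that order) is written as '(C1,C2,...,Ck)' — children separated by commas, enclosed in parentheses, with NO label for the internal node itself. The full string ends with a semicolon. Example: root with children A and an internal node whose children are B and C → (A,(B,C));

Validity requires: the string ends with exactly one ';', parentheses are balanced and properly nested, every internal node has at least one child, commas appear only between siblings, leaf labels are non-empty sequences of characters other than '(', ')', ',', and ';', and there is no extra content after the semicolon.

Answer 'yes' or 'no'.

Answer: yes

Derivation:
Input: ((U,G,M,P),((F,R),D));
Paren balance: 4 '(' vs 4 ')' OK
Ends with single ';': True
Full parse: OK
Valid: True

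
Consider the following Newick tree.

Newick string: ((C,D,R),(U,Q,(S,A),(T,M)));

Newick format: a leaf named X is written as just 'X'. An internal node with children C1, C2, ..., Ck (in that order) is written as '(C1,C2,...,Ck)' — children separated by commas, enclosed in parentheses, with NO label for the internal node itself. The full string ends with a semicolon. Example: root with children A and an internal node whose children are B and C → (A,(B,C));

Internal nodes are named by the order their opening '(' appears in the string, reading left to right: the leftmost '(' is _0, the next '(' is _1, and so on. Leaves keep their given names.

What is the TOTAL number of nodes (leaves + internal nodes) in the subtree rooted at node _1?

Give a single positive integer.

Newick: ((C,D,R),(U,Q,(S,A),(T,M)));
Locate _1: it is the '(' at position 1 (the 2nd '(' reading left to right).
Query: subtree rooted at _1
_1: subtree_size = 1 + 3
  C: subtree_size = 1 + 0
  D: subtree_size = 1 + 0
  R: subtree_size = 1 + 0
Total subtree size of _1: 4

Answer: 4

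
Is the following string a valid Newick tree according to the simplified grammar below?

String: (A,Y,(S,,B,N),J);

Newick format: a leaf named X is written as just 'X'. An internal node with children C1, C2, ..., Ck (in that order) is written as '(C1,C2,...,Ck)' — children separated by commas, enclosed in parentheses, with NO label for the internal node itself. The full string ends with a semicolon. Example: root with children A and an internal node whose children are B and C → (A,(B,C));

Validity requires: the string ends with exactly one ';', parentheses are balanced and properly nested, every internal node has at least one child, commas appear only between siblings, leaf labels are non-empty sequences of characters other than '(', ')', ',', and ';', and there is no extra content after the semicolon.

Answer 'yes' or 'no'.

Input: (A,Y,(S,,B,N),J);
Paren balance: 2 '(' vs 2 ')' OK
Ends with single ';': True
Full parse: FAILS (empty leaf label at pos 8)
Valid: False

Answer: no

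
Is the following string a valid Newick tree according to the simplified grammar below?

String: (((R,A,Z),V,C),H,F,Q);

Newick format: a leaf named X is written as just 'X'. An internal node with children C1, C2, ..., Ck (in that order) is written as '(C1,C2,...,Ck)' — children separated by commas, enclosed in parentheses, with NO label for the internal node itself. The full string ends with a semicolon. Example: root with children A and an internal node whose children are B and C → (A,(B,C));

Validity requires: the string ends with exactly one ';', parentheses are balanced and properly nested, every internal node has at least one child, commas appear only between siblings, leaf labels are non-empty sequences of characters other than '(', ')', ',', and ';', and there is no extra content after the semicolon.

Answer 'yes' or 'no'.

Answer: yes

Derivation:
Input: (((R,A,Z),V,C),H,F,Q);
Paren balance: 3 '(' vs 3 ')' OK
Ends with single ';': True
Full parse: OK
Valid: True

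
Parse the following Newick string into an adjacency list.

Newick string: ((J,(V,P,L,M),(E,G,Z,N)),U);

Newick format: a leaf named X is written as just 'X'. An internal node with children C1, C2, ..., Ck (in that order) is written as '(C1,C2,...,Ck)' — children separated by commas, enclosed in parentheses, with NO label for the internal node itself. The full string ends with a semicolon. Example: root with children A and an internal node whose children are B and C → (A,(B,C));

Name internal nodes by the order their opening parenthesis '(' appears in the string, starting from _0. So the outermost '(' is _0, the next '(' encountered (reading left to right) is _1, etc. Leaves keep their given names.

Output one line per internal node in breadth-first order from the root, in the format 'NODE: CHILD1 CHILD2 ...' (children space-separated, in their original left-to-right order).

Answer: _0: _1 U
_1: J _2 _3
_2: V P L M
_3: E G Z N

Derivation:
Input: ((J,(V,P,L,M),(E,G,Z,N)),U);
Scanning left-to-right, naming '(' by encounter order:
  pos 0: '(' -> open internal node _0 (depth 1)
  pos 1: '(' -> open internal node _1 (depth 2)
  pos 4: '(' -> open internal node _2 (depth 3)
  pos 12: ')' -> close internal node _2 (now at depth 2)
  pos 14: '(' -> open internal node _3 (depth 3)
  pos 22: ')' -> close internal node _3 (now at depth 2)
  pos 23: ')' -> close internal node _1 (now at depth 1)
  pos 26: ')' -> close internal node _0 (now at depth 0)
Total internal nodes: 4
BFS adjacency from root:
  _0: _1 U
  _1: J _2 _3
  _2: V P L M
  _3: E G Z N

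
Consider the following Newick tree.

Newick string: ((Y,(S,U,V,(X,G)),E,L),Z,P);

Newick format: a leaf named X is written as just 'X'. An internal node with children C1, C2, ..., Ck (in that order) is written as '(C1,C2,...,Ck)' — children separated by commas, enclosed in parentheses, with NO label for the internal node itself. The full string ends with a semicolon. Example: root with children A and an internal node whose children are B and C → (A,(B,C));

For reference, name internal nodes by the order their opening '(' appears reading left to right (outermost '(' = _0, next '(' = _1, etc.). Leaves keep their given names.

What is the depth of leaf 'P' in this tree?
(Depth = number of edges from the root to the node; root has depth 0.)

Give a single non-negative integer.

Newick: ((Y,(S,U,V,(X,G)),E,L),Z,P);
Naming internals by '(' encounter order: outermost '(' = _0, next = _1, ...
Query node: P
Path from root: _0 -> P
Depth of P: 1 (number of edges from root)

Answer: 1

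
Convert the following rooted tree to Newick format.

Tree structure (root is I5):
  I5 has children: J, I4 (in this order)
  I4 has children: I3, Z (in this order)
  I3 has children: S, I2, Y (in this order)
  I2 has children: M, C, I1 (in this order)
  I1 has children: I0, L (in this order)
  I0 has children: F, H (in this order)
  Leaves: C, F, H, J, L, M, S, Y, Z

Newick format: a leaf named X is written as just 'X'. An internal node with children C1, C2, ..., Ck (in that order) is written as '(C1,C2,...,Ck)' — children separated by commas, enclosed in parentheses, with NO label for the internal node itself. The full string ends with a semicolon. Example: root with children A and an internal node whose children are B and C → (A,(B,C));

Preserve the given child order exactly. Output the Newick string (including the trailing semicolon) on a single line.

internal I5 with children ['J', 'I4']
  leaf 'J' → 'J'
  internal I4 with children ['I3', 'Z']
    internal I3 with children ['S', 'I2', 'Y']
      leaf 'S' → 'S'
      internal I2 with children ['M', 'C', 'I1']
        leaf 'M' → 'M'
        leaf 'C' → 'C'
        internal I1 with children ['I0', 'L']
          internal I0 with children ['F', 'H']
            leaf 'F' → 'F'
            leaf 'H' → 'H'
          → '(F,H)'
          leaf 'L' → 'L'
        → '((F,H),L)'
      → '(M,C,((F,H),L))'
      leaf 'Y' → 'Y'
    → '(S,(M,C,((F,H),L)),Y)'
    leaf 'Z' → 'Z'
  → '((S,(M,C,((F,H),L)),Y),Z)'
→ '(J,((S,(M,C,((F,H),L)),Y),Z))'
Final: (J,((S,(M,C,((F,H),L)),Y),Z));

Answer: (J,((S,(M,C,((F,H),L)),Y),Z));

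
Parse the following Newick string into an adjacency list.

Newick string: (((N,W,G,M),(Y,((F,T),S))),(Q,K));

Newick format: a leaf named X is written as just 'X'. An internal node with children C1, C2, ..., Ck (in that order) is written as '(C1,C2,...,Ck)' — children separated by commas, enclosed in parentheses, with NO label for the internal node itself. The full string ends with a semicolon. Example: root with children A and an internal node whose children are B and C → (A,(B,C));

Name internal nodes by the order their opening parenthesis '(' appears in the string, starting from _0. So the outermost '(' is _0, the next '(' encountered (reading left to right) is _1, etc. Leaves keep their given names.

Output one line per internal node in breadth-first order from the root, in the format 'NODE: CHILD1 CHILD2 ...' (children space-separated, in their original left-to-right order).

Input: (((N,W,G,M),(Y,((F,T),S))),(Q,K));
Scanning left-to-right, naming '(' by encounter order:
  pos 0: '(' -> open internal node _0 (depth 1)
  pos 1: '(' -> open internal node _1 (depth 2)
  pos 2: '(' -> open internal node _2 (depth 3)
  pos 10: ')' -> close internal node _2 (now at depth 2)
  pos 12: '(' -> open internal node _3 (depth 3)
  pos 15: '(' -> open internal node _4 (depth 4)
  pos 16: '(' -> open internal node _5 (depth 5)
  pos 20: ')' -> close internal node _5 (now at depth 4)
  pos 23: ')' -> close internal node _4 (now at depth 3)
  pos 24: ')' -> close internal node _3 (now at depth 2)
  pos 25: ')' -> close internal node _1 (now at depth 1)
  pos 27: '(' -> open internal node _6 (depth 2)
  pos 31: ')' -> close internal node _6 (now at depth 1)
  pos 32: ')' -> close internal node _0 (now at depth 0)
Total internal nodes: 7
BFS adjacency from root:
  _0: _1 _6
  _1: _2 _3
  _6: Q K
  _2: N W G M
  _3: Y _4
  _4: _5 S
  _5: F T

Answer: _0: _1 _6
_1: _2 _3
_6: Q K
_2: N W G M
_3: Y _4
_4: _5 S
_5: F T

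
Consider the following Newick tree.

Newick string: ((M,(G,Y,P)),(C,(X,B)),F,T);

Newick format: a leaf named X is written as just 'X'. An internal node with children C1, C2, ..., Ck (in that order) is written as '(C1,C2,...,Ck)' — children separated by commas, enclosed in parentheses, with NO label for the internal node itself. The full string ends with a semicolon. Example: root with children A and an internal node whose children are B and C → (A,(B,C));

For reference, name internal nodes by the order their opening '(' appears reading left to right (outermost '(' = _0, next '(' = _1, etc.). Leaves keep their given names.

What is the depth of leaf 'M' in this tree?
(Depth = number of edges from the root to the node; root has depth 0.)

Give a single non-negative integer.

Answer: 2

Derivation:
Newick: ((M,(G,Y,P)),(C,(X,B)),F,T);
Naming internals by '(' encounter order: outermost '(' = _0, next = _1, ...
Query node: M
Path from root: _0 -> _1 -> M
Depth of M: 2 (number of edges from root)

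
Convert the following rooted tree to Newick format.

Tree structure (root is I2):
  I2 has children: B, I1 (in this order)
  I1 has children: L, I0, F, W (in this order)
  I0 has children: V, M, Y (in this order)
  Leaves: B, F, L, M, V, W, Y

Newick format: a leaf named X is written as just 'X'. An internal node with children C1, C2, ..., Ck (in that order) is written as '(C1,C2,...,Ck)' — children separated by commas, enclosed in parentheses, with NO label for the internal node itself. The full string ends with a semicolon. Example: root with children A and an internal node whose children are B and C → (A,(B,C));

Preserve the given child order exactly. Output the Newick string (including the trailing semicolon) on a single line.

Answer: (B,(L,(V,M,Y),F,W));

Derivation:
internal I2 with children ['B', 'I1']
  leaf 'B' → 'B'
  internal I1 with children ['L', 'I0', 'F', 'W']
    leaf 'L' → 'L'
    internal I0 with children ['V', 'M', 'Y']
      leaf 'V' → 'V'
      leaf 'M' → 'M'
      leaf 'Y' → 'Y'
    → '(V,M,Y)'
    leaf 'F' → 'F'
    leaf 'W' → 'W'
  → '(L,(V,M,Y),F,W)'
→ '(B,(L,(V,M,Y),F,W))'
Final: (B,(L,(V,M,Y),F,W));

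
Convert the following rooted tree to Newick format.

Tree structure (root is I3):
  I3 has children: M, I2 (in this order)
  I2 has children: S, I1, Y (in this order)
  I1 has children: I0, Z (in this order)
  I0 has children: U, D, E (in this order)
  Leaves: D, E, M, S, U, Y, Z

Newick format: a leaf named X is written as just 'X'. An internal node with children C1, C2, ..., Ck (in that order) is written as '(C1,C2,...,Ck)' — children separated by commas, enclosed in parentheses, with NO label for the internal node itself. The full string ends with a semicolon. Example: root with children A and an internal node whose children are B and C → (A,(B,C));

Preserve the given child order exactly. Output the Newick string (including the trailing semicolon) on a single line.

Answer: (M,(S,((U,D,E),Z),Y));

Derivation:
internal I3 with children ['M', 'I2']
  leaf 'M' → 'M'
  internal I2 with children ['S', 'I1', 'Y']
    leaf 'S' → 'S'
    internal I1 with children ['I0', 'Z']
      internal I0 with children ['U', 'D', 'E']
        leaf 'U' → 'U'
        leaf 'D' → 'D'
        leaf 'E' → 'E'
      → '(U,D,E)'
      leaf 'Z' → 'Z'
    → '((U,D,E),Z)'
    leaf 'Y' → 'Y'
  → '(S,((U,D,E),Z),Y)'
→ '(M,(S,((U,D,E),Z),Y))'
Final: (M,(S,((U,D,E),Z),Y));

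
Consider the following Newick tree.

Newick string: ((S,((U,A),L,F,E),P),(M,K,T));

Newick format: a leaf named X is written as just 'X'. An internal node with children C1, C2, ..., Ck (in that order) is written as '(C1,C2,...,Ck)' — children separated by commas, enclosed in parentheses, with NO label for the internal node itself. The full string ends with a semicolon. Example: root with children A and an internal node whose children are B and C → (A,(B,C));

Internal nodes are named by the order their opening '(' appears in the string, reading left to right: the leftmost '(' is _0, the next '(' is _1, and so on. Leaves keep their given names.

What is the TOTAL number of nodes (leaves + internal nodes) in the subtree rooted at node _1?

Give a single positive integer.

Newick: ((S,((U,A),L,F,E),P),(M,K,T));
Locate _1: it is the '(' at position 1 (the 2nd '(' reading left to right).
Query: subtree rooted at _1
_1: subtree_size = 1 + 9
  S: subtree_size = 1 + 0
  _2: subtree_size = 1 + 6
    _3: subtree_size = 1 + 2
      U: subtree_size = 1 + 0
      A: subtree_size = 1 + 0
    L: subtree_size = 1 + 0
    F: subtree_size = 1 + 0
    E: subtree_size = 1 + 0
  P: subtree_size = 1 + 0
Total subtree size of _1: 10

Answer: 10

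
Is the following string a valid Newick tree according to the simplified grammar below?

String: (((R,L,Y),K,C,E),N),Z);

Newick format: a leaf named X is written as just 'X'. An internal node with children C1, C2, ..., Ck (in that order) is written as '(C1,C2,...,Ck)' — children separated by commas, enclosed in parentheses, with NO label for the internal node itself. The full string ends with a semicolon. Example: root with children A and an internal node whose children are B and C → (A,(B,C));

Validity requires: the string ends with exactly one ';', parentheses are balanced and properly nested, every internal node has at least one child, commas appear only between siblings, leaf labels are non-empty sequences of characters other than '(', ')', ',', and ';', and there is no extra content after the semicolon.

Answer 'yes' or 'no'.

Answer: no

Derivation:
Input: (((R,L,Y),K,C,E),N),Z);
Paren balance: 3 '(' vs 4 ')' MISMATCH
Ends with single ';': True
Full parse: FAILS (extra content after tree at pos 19)
Valid: False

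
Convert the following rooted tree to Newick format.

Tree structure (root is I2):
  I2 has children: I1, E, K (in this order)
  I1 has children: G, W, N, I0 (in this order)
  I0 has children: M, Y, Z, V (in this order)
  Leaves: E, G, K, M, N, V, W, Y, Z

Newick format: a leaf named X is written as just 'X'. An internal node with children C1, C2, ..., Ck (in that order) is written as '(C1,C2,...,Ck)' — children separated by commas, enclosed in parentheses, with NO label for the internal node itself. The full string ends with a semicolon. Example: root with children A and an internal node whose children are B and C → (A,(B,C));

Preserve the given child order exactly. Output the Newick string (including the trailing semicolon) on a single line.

Answer: ((G,W,N,(M,Y,Z,V)),E,K);

Derivation:
internal I2 with children ['I1', 'E', 'K']
  internal I1 with children ['G', 'W', 'N', 'I0']
    leaf 'G' → 'G'
    leaf 'W' → 'W'
    leaf 'N' → 'N'
    internal I0 with children ['M', 'Y', 'Z', 'V']
      leaf 'M' → 'M'
      leaf 'Y' → 'Y'
      leaf 'Z' → 'Z'
      leaf 'V' → 'V'
    → '(M,Y,Z,V)'
  → '(G,W,N,(M,Y,Z,V))'
  leaf 'E' → 'E'
  leaf 'K' → 'K'
→ '((G,W,N,(M,Y,Z,V)),E,K)'
Final: ((G,W,N,(M,Y,Z,V)),E,K);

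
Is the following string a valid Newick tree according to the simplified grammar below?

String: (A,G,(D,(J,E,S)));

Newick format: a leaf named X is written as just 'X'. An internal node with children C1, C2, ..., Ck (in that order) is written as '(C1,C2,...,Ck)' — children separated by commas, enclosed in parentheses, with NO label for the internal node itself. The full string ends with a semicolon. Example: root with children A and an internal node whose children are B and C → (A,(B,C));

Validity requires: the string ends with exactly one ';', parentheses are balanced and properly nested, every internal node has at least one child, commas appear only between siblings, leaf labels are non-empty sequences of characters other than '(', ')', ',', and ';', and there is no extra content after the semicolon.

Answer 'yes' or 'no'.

Input: (A,G,(D,(J,E,S)));
Paren balance: 3 '(' vs 3 ')' OK
Ends with single ';': True
Full parse: OK
Valid: True

Answer: yes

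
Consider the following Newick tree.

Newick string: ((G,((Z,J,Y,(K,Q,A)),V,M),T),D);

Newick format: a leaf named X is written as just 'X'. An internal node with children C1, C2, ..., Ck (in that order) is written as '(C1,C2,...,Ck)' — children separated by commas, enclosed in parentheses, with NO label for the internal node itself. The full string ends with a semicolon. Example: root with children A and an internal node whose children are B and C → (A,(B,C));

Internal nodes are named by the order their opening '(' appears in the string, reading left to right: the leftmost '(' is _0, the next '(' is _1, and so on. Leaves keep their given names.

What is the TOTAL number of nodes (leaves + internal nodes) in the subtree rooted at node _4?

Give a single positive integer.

Answer: 4

Derivation:
Newick: ((G,((Z,J,Y,(K,Q,A)),V,M),T),D);
Locate _4: it is the '(' at position 12 (the 5th '(' reading left to right).
Query: subtree rooted at _4
_4: subtree_size = 1 + 3
  K: subtree_size = 1 + 0
  Q: subtree_size = 1 + 0
  A: subtree_size = 1 + 0
Total subtree size of _4: 4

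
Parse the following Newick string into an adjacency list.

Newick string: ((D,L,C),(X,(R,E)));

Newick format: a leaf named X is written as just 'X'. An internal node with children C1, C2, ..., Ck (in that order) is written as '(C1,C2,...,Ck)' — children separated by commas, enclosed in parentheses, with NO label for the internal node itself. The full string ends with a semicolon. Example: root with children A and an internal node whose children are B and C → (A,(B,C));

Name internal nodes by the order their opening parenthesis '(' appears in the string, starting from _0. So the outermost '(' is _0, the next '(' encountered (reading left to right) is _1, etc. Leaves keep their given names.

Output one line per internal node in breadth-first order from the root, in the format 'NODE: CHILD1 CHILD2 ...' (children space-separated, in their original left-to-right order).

Answer: _0: _1 _2
_1: D L C
_2: X _3
_3: R E

Derivation:
Input: ((D,L,C),(X,(R,E)));
Scanning left-to-right, naming '(' by encounter order:
  pos 0: '(' -> open internal node _0 (depth 1)
  pos 1: '(' -> open internal node _1 (depth 2)
  pos 7: ')' -> close internal node _1 (now at depth 1)
  pos 9: '(' -> open internal node _2 (depth 2)
  pos 12: '(' -> open internal node _3 (depth 3)
  pos 16: ')' -> close internal node _3 (now at depth 2)
  pos 17: ')' -> close internal node _2 (now at depth 1)
  pos 18: ')' -> close internal node _0 (now at depth 0)
Total internal nodes: 4
BFS adjacency from root:
  _0: _1 _2
  _1: D L C
  _2: X _3
  _3: R E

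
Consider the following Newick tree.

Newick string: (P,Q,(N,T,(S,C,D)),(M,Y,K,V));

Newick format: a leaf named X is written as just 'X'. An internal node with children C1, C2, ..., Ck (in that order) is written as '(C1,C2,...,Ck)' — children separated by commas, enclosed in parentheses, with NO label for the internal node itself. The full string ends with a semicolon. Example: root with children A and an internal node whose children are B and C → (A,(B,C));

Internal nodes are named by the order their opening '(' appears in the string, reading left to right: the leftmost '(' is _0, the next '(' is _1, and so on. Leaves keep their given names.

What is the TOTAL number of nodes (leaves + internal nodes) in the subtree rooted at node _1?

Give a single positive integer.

Answer: 7

Derivation:
Newick: (P,Q,(N,T,(S,C,D)),(M,Y,K,V));
Locate _1: it is the '(' at position 5 (the 2nd '(' reading left to right).
Query: subtree rooted at _1
_1: subtree_size = 1 + 6
  N: subtree_size = 1 + 0
  T: subtree_size = 1 + 0
  _2: subtree_size = 1 + 3
    S: subtree_size = 1 + 0
    C: subtree_size = 1 + 0
    D: subtree_size = 1 + 0
Total subtree size of _1: 7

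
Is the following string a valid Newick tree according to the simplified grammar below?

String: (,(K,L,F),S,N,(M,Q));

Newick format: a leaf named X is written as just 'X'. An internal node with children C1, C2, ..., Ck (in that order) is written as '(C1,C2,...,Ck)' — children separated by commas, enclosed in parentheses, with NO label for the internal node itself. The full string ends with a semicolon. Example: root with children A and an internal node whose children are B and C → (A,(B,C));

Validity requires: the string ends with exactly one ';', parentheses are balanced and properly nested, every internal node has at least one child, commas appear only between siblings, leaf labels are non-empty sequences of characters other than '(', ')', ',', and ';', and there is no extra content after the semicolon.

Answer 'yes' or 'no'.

Answer: no

Derivation:
Input: (,(K,L,F),S,N,(M,Q));
Paren balance: 3 '(' vs 3 ')' OK
Ends with single ';': True
Full parse: FAILS (empty leaf label at pos 1)
Valid: False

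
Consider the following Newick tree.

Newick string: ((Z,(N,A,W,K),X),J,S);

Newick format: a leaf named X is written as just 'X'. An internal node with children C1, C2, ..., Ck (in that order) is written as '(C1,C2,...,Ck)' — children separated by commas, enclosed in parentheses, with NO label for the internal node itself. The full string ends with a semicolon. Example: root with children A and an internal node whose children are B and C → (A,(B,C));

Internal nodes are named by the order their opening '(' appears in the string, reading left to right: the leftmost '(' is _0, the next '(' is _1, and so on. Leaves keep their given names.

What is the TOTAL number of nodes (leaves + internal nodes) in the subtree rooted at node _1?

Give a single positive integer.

Newick: ((Z,(N,A,W,K),X),J,S);
Locate _1: it is the '(' at position 1 (the 2nd '(' reading left to right).
Query: subtree rooted at _1
_1: subtree_size = 1 + 7
  Z: subtree_size = 1 + 0
  _2: subtree_size = 1 + 4
    N: subtree_size = 1 + 0
    A: subtree_size = 1 + 0
    W: subtree_size = 1 + 0
    K: subtree_size = 1 + 0
  X: subtree_size = 1 + 0
Total subtree size of _1: 8

Answer: 8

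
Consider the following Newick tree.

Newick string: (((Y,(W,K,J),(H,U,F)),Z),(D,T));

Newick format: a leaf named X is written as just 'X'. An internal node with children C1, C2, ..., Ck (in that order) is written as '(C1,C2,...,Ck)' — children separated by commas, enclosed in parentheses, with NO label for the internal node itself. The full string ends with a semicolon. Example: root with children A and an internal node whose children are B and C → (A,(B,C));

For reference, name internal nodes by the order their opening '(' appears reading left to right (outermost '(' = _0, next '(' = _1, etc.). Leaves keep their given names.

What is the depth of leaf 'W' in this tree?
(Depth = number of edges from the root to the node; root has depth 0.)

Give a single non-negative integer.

Newick: (((Y,(W,K,J),(H,U,F)),Z),(D,T));
Naming internals by '(' encounter order: outermost '(' = _0, next = _1, ...
Query node: W
Path from root: _0 -> _1 -> _2 -> _3 -> W
Depth of W: 4 (number of edges from root)

Answer: 4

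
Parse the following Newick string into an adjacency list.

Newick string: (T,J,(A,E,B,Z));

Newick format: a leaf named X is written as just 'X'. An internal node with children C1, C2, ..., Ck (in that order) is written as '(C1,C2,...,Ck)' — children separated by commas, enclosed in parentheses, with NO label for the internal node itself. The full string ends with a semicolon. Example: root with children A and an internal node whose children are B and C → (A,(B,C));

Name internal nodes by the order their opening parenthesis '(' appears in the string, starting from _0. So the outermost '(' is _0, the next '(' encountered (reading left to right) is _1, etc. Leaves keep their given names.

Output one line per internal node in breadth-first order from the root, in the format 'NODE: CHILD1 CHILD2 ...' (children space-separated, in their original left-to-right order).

Input: (T,J,(A,E,B,Z));
Scanning left-to-right, naming '(' by encounter order:
  pos 0: '(' -> open internal node _0 (depth 1)
  pos 5: '(' -> open internal node _1 (depth 2)
  pos 13: ')' -> close internal node _1 (now at depth 1)
  pos 14: ')' -> close internal node _0 (now at depth 0)
Total internal nodes: 2
BFS adjacency from root:
  _0: T J _1
  _1: A E B Z

Answer: _0: T J _1
_1: A E B Z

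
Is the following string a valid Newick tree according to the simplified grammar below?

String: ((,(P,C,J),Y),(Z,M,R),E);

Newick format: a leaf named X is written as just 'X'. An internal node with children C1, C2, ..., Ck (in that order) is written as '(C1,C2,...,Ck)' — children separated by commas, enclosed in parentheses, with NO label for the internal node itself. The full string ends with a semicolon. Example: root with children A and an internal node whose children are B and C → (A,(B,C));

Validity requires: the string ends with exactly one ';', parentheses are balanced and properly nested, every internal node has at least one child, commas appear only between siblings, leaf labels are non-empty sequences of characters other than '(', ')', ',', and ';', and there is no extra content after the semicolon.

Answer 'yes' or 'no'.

Input: ((,(P,C,J),Y),(Z,M,R),E);
Paren balance: 4 '(' vs 4 ')' OK
Ends with single ';': True
Full parse: FAILS (empty leaf label at pos 2)
Valid: False

Answer: no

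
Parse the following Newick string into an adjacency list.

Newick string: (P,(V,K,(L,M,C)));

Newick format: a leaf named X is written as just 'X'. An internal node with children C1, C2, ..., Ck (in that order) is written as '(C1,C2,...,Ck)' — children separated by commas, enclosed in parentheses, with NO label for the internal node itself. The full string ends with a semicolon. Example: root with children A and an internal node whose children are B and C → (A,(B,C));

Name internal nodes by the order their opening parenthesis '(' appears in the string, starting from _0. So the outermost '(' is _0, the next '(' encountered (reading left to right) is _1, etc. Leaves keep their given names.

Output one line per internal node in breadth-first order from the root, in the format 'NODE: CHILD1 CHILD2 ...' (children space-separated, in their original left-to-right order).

Answer: _0: P _1
_1: V K _2
_2: L M C

Derivation:
Input: (P,(V,K,(L,M,C)));
Scanning left-to-right, naming '(' by encounter order:
  pos 0: '(' -> open internal node _0 (depth 1)
  pos 3: '(' -> open internal node _1 (depth 2)
  pos 8: '(' -> open internal node _2 (depth 3)
  pos 14: ')' -> close internal node _2 (now at depth 2)
  pos 15: ')' -> close internal node _1 (now at depth 1)
  pos 16: ')' -> close internal node _0 (now at depth 0)
Total internal nodes: 3
BFS adjacency from root:
  _0: P _1
  _1: V K _2
  _2: L M C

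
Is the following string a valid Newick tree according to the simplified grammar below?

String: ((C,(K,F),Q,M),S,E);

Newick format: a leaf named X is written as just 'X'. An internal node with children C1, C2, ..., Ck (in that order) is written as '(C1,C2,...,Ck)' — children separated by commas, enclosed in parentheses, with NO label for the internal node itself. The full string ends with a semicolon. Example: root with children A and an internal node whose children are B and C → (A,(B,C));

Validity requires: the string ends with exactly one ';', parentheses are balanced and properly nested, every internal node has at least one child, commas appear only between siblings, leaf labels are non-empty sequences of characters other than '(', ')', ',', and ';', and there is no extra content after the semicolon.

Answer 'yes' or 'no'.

Answer: yes

Derivation:
Input: ((C,(K,F),Q,M),S,E);
Paren balance: 3 '(' vs 3 ')' OK
Ends with single ';': True
Full parse: OK
Valid: True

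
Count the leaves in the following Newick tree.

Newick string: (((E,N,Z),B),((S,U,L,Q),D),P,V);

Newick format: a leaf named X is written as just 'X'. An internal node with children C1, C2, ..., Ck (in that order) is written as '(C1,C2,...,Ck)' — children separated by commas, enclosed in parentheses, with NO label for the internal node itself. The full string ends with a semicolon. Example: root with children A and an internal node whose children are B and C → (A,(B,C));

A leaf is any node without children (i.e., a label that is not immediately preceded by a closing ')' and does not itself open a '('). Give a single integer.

Answer: 11

Derivation:
Newick: (((E,N,Z),B),((S,U,L,Q),D),P,V);
Scan left-to-right; a leaf is any maximal label run not followed by '(':
  pos 3: leaf 'E' → count = 1
  pos 5: leaf 'N' → count = 2
  pos 7: leaf 'Z' → count = 3
  pos 10: leaf 'B' → count = 4
  pos 15: leaf 'S' → count = 5
  pos 17: leaf 'U' → count = 6
  pos 19: leaf 'L' → count = 7
  pos 21: leaf 'Q' → count = 8
  pos 24: leaf 'D' → count = 9
  pos 27: leaf 'P' → count = 10
  pos 29: leaf 'V' → count = 11
Total leaves: 11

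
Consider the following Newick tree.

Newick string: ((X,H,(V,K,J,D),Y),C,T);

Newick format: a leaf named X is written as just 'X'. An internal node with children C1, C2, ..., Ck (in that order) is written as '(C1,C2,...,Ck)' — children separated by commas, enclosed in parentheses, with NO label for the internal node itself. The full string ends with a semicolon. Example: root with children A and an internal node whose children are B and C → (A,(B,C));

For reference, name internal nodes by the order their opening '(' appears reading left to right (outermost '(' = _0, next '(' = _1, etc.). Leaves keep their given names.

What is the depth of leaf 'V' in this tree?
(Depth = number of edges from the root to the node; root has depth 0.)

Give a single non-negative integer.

Answer: 3

Derivation:
Newick: ((X,H,(V,K,J,D),Y),C,T);
Naming internals by '(' encounter order: outermost '(' = _0, next = _1, ...
Query node: V
Path from root: _0 -> _1 -> _2 -> V
Depth of V: 3 (number of edges from root)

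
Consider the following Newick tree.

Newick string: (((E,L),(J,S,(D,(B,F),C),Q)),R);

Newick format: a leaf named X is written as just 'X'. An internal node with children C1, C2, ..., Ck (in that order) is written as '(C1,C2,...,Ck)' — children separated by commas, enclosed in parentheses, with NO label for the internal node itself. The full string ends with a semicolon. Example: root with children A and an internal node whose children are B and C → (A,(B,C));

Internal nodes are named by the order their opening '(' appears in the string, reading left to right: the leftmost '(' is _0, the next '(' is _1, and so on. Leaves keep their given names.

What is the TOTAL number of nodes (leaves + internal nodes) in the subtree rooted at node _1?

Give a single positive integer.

Newick: (((E,L),(J,S,(D,(B,F),C),Q)),R);
Locate _1: it is the '(' at position 1 (the 2nd '(' reading left to right).
Query: subtree rooted at _1
_1: subtree_size = 1 + 13
  _2: subtree_size = 1 + 2
    E: subtree_size = 1 + 0
    L: subtree_size = 1 + 0
  _3: subtree_size = 1 + 9
    J: subtree_size = 1 + 0
    S: subtree_size = 1 + 0
    _4: subtree_size = 1 + 5
      D: subtree_size = 1 + 0
      _5: subtree_size = 1 + 2
        B: subtree_size = 1 + 0
        F: subtree_size = 1 + 0
      C: subtree_size = 1 + 0
    Q: subtree_size = 1 + 0
Total subtree size of _1: 14

Answer: 14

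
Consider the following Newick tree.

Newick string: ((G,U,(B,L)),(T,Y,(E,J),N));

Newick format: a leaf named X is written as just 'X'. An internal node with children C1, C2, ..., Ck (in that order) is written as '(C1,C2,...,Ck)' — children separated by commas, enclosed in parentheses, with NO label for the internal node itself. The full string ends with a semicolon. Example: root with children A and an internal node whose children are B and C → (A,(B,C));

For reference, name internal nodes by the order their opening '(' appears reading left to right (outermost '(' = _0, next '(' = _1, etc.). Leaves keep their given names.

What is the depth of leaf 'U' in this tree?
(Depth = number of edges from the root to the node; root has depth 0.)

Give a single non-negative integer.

Newick: ((G,U,(B,L)),(T,Y,(E,J),N));
Naming internals by '(' encounter order: outermost '(' = _0, next = _1, ...
Query node: U
Path from root: _0 -> _1 -> U
Depth of U: 2 (number of edges from root)

Answer: 2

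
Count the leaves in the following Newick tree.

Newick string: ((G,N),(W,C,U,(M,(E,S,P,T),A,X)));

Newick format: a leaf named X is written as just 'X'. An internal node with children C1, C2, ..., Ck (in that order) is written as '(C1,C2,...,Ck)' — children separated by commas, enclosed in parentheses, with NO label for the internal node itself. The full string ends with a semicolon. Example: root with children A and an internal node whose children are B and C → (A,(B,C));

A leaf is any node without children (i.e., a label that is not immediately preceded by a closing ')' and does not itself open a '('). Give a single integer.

Answer: 12

Derivation:
Newick: ((G,N),(W,C,U,(M,(E,S,P,T),A,X)));
Scan left-to-right; a leaf is any maximal label run not followed by '(':
  pos 2: leaf 'G' → count = 1
  pos 4: leaf 'N' → count = 2
  pos 8: leaf 'W' → count = 3
  pos 10: leaf 'C' → count = 4
  pos 12: leaf 'U' → count = 5
  pos 15: leaf 'M' → count = 6
  pos 18: leaf 'E' → count = 7
  pos 20: leaf 'S' → count = 8
  pos 22: leaf 'P' → count = 9
  pos 24: leaf 'T' → count = 10
  pos 27: leaf 'A' → count = 11
  pos 29: leaf 'X' → count = 12
Total leaves: 12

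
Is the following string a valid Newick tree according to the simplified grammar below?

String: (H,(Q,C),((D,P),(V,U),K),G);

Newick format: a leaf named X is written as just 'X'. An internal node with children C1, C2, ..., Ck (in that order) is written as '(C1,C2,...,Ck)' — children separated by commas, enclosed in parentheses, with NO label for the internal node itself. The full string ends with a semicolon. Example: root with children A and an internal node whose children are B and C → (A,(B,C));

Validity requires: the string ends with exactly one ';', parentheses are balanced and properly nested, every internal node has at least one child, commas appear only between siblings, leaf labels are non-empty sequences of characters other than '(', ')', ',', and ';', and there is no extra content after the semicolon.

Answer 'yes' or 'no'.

Input: (H,(Q,C),((D,P),(V,U),K),G);
Paren balance: 5 '(' vs 5 ')' OK
Ends with single ';': True
Full parse: OK
Valid: True

Answer: yes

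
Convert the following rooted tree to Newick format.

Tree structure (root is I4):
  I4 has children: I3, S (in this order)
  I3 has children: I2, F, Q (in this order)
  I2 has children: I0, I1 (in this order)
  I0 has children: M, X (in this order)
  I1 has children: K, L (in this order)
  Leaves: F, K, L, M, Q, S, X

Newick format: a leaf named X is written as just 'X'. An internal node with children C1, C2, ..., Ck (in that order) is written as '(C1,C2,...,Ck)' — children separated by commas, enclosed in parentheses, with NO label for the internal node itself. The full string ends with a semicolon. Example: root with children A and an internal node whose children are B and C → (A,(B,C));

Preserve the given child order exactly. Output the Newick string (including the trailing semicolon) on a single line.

internal I4 with children ['I3', 'S']
  internal I3 with children ['I2', 'F', 'Q']
    internal I2 with children ['I0', 'I1']
      internal I0 with children ['M', 'X']
        leaf 'M' → 'M'
        leaf 'X' → 'X'
      → '(M,X)'
      internal I1 with children ['K', 'L']
        leaf 'K' → 'K'
        leaf 'L' → 'L'
      → '(K,L)'
    → '((M,X),(K,L))'
    leaf 'F' → 'F'
    leaf 'Q' → 'Q'
  → '(((M,X),(K,L)),F,Q)'
  leaf 'S' → 'S'
→ '((((M,X),(K,L)),F,Q),S)'
Final: ((((M,X),(K,L)),F,Q),S);

Answer: ((((M,X),(K,L)),F,Q),S);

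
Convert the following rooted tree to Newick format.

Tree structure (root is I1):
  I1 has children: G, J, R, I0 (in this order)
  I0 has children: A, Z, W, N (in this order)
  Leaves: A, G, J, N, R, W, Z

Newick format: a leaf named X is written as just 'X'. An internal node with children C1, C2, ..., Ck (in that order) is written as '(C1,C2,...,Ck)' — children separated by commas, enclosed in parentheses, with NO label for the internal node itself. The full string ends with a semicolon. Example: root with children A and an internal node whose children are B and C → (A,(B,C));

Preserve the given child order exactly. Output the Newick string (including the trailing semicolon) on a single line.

internal I1 with children ['G', 'J', 'R', 'I0']
  leaf 'G' → 'G'
  leaf 'J' → 'J'
  leaf 'R' → 'R'
  internal I0 with children ['A', 'Z', 'W', 'N']
    leaf 'A' → 'A'
    leaf 'Z' → 'Z'
    leaf 'W' → 'W'
    leaf 'N' → 'N'
  → '(A,Z,W,N)'
→ '(G,J,R,(A,Z,W,N))'
Final: (G,J,R,(A,Z,W,N));

Answer: (G,J,R,(A,Z,W,N));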